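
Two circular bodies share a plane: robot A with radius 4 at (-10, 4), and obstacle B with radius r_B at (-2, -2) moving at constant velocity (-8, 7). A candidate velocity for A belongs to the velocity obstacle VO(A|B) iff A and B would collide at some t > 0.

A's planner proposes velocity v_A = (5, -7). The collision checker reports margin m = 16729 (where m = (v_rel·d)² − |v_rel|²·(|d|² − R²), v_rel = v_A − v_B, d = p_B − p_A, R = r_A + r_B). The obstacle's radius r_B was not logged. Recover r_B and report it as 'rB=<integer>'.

m = 16729
d = (8, -6);  v_rel = (13, -14),  |v_rel|² = 365
v_rel×d = (13)·(-6) − (-14)·(8) = 34
since m = R²·365 − 34²:  R² = (1156 + 16729) / 365 = 49
R = √49 = 7  ⇒  r_B = 7 − 4 = 3

rB=3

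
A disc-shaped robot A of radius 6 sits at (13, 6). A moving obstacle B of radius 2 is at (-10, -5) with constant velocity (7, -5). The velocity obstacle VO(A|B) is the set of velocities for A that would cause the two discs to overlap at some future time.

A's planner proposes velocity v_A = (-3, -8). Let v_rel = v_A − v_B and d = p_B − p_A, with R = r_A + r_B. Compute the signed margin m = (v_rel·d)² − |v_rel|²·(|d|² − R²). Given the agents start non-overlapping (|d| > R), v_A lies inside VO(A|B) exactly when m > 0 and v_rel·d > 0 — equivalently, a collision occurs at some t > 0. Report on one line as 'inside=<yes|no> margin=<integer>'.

d = (-23, -11),  |d|² = 650;  R = 6+2 = 8,  c = 650−8² = 586
v_rel = (-10, -3),  |v_rel|² = 109;  v_rel·d = (-10)·(-23) + (-3)·(-11) = 263
109·t² − 526·t + 586 = 0  ⇒  m = 263² − 109·586 = 5295
m = 5295 > 0,  v_rel·d = 263 > 0  ⇒  inside

inside=yes margin=5295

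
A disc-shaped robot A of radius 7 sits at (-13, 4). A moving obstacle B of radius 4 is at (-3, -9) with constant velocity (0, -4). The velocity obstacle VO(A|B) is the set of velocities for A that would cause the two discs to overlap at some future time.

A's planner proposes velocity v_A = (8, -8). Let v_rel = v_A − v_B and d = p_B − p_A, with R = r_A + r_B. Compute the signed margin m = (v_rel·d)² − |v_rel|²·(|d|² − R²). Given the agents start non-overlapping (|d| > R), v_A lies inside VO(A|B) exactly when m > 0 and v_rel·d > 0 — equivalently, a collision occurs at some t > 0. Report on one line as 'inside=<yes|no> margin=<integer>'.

d = (10, -13),  |d|² = 269;  R = 7+4 = 11,  c = 269−11² = 148
v_rel = (8, -4),  |v_rel|² = 80;  v_rel·d = (8)·(10) + (-4)·(-13) = 132
80·t² − 264·t + 148 = 0  ⇒  m = 132² − 80·148 = 5584
m = 5584 > 0,  v_rel·d = 132 > 0  ⇒  inside

inside=yes margin=5584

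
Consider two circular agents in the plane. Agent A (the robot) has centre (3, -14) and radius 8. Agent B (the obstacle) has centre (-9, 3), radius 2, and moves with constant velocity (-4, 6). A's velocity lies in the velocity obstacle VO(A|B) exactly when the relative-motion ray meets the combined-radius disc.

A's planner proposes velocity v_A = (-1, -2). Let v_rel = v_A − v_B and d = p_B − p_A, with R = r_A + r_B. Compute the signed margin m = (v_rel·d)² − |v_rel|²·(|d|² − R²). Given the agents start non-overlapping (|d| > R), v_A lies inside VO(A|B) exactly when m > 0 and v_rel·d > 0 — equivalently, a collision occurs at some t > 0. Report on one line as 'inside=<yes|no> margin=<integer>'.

d = (-12, 17),  |d|² = 433;  R = 8+2 = 10,  c = 433−10² = 333
v_rel = (3, -8),  |v_rel|² = 73;  v_rel·d = (3)·(-12) + (-8)·(17) = -172
73·t² + 344·t + 333 = 0  ⇒  m = (-172)² − 73·333 = 5275
m = 5275 > 0,  v_rel·d = -172 < 0  ⇒  outside

inside=no margin=5275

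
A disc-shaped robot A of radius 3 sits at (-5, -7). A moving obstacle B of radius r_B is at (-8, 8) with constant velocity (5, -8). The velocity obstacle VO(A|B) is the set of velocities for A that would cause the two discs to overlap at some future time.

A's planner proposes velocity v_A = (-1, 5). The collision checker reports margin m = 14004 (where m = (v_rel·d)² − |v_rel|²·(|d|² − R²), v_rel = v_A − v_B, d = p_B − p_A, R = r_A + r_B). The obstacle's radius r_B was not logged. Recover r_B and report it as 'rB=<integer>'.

m = 14004
d = (-3, 15);  v_rel = (-6, 13),  |v_rel|² = 205
v_rel×d = (-6)·(15) − (13)·(-3) = -51
since m = R²·205 − (-51)²:  R² = (2601 + 14004) / 205 = 81
R = √81 = 9  ⇒  r_B = 9 − 3 = 6

rB=6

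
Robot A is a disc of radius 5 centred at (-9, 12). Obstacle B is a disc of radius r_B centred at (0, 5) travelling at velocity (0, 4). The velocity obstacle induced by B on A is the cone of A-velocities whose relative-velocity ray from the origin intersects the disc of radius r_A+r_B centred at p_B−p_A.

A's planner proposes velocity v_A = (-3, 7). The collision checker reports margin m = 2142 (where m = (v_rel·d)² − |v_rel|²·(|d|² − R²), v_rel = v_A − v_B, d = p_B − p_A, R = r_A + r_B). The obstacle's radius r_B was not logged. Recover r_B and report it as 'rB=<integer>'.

m = 2142
d = (9, -7);  v_rel = (-3, 3),  |v_rel|² = 18
v_rel×d = (-3)·(-7) − (3)·(9) = -6
since m = R²·18 − (-6)²:  R² = (36 + 2142) / 18 = 121
R = √121 = 11  ⇒  r_B = 11 − 5 = 6

rB=6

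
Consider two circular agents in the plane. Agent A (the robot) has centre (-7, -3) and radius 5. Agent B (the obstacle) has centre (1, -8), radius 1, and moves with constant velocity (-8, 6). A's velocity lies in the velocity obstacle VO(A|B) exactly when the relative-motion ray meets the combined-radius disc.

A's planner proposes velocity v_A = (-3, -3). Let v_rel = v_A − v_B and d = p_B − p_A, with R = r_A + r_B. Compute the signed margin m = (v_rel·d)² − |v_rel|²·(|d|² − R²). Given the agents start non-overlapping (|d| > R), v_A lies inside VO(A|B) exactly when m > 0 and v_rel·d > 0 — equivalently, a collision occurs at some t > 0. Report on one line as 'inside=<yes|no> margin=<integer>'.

d = (8, -5),  |d|² = 89;  R = 5+1 = 6,  c = 89−6² = 53
v_rel = (5, -9),  |v_rel|² = 106;  v_rel·d = (5)·(8) + (-9)·(-5) = 85
106·t² − 170·t + 53 = 0  ⇒  m = 85² − 106·53 = 1607
m = 1607 > 0,  v_rel·d = 85 > 0  ⇒  inside

inside=yes margin=1607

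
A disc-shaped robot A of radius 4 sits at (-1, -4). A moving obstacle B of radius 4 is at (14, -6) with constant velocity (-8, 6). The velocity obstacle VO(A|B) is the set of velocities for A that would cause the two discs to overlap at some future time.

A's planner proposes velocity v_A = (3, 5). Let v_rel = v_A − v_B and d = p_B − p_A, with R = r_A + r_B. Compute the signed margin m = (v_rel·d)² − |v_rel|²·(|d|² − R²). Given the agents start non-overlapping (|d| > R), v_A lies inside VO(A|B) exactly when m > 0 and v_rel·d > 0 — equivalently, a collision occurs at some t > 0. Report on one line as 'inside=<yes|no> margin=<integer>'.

d = (15, -2),  |d|² = 229;  R = 4+4 = 8,  c = 229−8² = 165
v_rel = (11, -1),  |v_rel|² = 122;  v_rel·d = (11)·(15) + (-1)·(-2) = 167
122·t² − 334·t + 165 = 0  ⇒  m = 167² − 122·165 = 7759
m = 7759 > 0,  v_rel·d = 167 > 0  ⇒  inside

inside=yes margin=7759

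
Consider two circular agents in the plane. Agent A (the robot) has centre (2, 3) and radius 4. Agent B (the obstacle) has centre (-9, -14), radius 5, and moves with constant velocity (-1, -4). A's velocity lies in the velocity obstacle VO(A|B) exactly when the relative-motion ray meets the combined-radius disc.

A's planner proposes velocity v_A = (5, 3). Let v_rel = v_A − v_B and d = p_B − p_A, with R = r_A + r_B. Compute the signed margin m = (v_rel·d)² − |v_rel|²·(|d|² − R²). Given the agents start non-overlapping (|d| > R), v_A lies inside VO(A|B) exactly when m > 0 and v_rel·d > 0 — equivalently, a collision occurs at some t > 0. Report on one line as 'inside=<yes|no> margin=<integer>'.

d = (-11, -17),  |d|² = 410;  R = 4+5 = 9,  c = 410−9² = 329
v_rel = (6, 7),  |v_rel|² = 85;  v_rel·d = (6)·(-11) + (7)·(-17) = -185
85·t² + 370·t + 329 = 0  ⇒  m = (-185)² − 85·329 = 6260
m = 6260 > 0,  v_rel·d = -185 < 0  ⇒  outside

inside=no margin=6260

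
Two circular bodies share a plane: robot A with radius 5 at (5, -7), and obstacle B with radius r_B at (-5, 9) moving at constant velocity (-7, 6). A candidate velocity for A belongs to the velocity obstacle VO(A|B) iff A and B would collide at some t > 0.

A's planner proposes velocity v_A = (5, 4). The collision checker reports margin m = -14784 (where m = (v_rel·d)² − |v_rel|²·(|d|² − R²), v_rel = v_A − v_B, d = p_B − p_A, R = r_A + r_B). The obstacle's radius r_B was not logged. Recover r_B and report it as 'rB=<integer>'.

m = -14784
d = (-10, 16);  v_rel = (12, -2),  |v_rel|² = 148
v_rel×d = (12)·(16) − (-2)·(-10) = 172
since m = R²·148 − 172²:  R² = (29584 + -14784) / 148 = 100
R = √100 = 10  ⇒  r_B = 10 − 5 = 5

rB=5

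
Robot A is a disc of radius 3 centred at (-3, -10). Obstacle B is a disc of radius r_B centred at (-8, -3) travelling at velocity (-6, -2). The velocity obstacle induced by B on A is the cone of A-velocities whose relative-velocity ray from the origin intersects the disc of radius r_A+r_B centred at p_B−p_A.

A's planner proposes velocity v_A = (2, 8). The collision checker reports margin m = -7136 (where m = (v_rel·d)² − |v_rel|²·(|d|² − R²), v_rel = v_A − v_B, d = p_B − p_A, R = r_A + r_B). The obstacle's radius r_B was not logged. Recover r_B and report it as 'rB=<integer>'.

m = -7136
d = (-5, 7);  v_rel = (8, 10),  |v_rel|² = 164
v_rel×d = (8)·(7) − (10)·(-5) = 106
since m = R²·164 − 106²:  R² = (11236 + -7136) / 164 = 25
R = √25 = 5  ⇒  r_B = 5 − 3 = 2

rB=2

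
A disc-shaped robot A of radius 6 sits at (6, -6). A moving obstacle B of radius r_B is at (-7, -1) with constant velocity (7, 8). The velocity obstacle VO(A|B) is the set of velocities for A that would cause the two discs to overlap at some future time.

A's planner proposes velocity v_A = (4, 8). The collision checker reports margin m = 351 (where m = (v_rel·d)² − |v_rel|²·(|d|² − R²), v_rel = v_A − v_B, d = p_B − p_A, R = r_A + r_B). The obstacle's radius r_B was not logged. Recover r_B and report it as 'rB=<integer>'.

m = 351
d = (-13, 5);  v_rel = (-3, 0),  |v_rel|² = 9
v_rel×d = (-3)·(5) − (0)·(-13) = -15
since m = R²·9 − (-15)²:  R² = (225 + 351) / 9 = 64
R = √64 = 8  ⇒  r_B = 8 − 6 = 2

rB=2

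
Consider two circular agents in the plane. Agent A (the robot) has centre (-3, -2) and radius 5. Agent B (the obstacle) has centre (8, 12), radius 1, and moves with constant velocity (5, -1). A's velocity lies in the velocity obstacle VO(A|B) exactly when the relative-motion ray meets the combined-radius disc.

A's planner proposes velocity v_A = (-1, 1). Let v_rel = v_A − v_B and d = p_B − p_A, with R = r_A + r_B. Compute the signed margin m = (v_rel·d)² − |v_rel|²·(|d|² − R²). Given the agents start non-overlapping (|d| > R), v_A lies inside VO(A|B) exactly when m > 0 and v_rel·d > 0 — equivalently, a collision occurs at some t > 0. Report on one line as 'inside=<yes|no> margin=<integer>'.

d = (11, 14),  |d|² = 317;  R = 5+1 = 6,  c = 317−6² = 281
v_rel = (-6, 2),  |v_rel|² = 40;  v_rel·d = (-6)·(11) + (2)·(14) = -38
40·t² + 76·t + 281 = 0  ⇒  m = (-38)² − 40·281 = -9796
m = -9796 < 0,  v_rel·d = -38 < 0  ⇒  outside

inside=no margin=-9796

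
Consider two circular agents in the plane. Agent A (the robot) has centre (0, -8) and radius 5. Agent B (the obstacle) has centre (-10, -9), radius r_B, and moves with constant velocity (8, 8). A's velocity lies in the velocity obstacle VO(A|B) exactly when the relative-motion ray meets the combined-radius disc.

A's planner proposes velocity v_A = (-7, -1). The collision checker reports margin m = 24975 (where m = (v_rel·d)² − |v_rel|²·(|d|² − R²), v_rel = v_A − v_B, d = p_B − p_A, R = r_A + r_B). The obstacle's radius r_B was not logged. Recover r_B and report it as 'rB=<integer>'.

m = 24975
d = (-10, -1);  v_rel = (-15, -9),  |v_rel|² = 306
v_rel×d = (-15)·(-1) − (-9)·(-10) = -75
since m = R²·306 − (-75)²:  R² = (5625 + 24975) / 306 = 100
R = √100 = 10  ⇒  r_B = 10 − 5 = 5

rB=5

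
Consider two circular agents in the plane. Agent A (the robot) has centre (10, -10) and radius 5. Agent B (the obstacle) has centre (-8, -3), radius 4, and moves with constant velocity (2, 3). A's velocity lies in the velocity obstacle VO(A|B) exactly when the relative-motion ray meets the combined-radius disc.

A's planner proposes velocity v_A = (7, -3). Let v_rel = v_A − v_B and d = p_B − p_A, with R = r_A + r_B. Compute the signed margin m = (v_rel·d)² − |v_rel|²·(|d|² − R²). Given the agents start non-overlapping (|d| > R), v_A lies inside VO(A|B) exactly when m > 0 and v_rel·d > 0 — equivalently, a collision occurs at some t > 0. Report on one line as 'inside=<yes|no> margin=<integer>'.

d = (-18, 7),  |d|² = 373;  R = 5+4 = 9,  c = 373−9² = 292
v_rel = (5, -6),  |v_rel|² = 61;  v_rel·d = (5)·(-18) + (-6)·(7) = -132
61·t² + 264·t + 292 = 0  ⇒  m = (-132)² − 61·292 = -388
m = -388 < 0,  v_rel·d = -132 < 0  ⇒  outside

inside=no margin=-388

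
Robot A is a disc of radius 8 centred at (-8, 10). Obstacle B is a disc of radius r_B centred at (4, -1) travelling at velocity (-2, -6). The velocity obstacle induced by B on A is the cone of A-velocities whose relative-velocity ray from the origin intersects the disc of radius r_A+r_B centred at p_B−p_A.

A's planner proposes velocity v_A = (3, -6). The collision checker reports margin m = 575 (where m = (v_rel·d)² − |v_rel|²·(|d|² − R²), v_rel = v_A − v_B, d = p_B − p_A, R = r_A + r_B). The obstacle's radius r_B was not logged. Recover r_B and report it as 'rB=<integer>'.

m = 575
d = (12, -11);  v_rel = (5, 0),  |v_rel|² = 25
v_rel×d = (5)·(-11) − (0)·(12) = -55
since m = R²·25 − (-55)²:  R² = (3025 + 575) / 25 = 144
R = √144 = 12  ⇒  r_B = 12 − 8 = 4

rB=4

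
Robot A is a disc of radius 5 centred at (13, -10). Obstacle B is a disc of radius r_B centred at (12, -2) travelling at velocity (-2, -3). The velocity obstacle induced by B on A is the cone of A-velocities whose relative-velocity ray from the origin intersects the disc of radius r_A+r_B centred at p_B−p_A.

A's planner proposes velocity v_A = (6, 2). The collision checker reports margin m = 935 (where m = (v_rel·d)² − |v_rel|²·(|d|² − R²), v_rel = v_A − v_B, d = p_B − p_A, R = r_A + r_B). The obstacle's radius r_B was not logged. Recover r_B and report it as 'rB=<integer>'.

m = 935
d = (-1, 8);  v_rel = (8, 5),  |v_rel|² = 89
v_rel×d = (8)·(8) − (5)·(-1) = 69
since m = R²·89 − 69²:  R² = (4761 + 935) / 89 = 64
R = √64 = 8  ⇒  r_B = 8 − 5 = 3

rB=3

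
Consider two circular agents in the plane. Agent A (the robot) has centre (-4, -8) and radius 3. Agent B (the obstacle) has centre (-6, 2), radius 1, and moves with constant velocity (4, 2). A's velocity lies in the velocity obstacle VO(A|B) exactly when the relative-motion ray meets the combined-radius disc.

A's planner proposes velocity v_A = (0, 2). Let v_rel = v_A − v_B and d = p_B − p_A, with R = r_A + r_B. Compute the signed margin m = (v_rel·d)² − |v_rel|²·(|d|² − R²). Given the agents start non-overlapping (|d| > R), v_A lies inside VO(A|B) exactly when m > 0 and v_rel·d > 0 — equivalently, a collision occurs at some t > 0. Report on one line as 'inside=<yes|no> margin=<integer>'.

d = (-2, 10),  |d|² = 104;  R = 3+1 = 4,  c = 104−4² = 88
v_rel = (-4, 0),  |v_rel|² = 16;  v_rel·d = (-4)·(-2) + (0)·(10) = 8
16·t² − 16·t + 88 = 0  ⇒  m = 8² − 16·88 = -1344
m = -1344 < 0,  v_rel·d = 8 > 0  ⇒  outside

inside=no margin=-1344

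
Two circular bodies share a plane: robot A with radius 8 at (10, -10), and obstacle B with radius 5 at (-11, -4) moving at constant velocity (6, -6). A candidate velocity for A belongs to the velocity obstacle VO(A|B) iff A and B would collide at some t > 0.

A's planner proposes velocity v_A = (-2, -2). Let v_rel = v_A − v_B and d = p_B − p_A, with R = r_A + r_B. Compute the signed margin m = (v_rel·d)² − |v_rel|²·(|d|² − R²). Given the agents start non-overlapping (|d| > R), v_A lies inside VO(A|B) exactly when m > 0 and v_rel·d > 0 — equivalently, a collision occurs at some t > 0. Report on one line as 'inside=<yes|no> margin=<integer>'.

d = (-21, 6),  |d|² = 477;  R = 8+5 = 13,  c = 477−13² = 308
v_rel = (-8, 4),  |v_rel|² = 80;  v_rel·d = (-8)·(-21) + (4)·(6) = 192
80·t² − 384·t + 308 = 0  ⇒  m = 192² − 80·308 = 12224
m = 12224 > 0,  v_rel·d = 192 > 0  ⇒  inside

inside=yes margin=12224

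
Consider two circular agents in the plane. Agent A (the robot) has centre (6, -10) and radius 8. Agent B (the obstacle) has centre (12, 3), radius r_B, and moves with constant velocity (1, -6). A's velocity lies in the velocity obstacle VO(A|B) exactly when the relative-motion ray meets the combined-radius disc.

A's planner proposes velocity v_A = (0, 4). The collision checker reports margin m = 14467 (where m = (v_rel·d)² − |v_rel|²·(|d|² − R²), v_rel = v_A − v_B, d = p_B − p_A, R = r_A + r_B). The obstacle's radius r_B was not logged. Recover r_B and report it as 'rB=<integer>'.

m = 14467
d = (6, 13);  v_rel = (-1, 10),  |v_rel|² = 101
v_rel×d = (-1)·(13) − (10)·(6) = -73
since m = R²·101 − (-73)²:  R² = (5329 + 14467) / 101 = 196
R = √196 = 14  ⇒  r_B = 14 − 8 = 6

rB=6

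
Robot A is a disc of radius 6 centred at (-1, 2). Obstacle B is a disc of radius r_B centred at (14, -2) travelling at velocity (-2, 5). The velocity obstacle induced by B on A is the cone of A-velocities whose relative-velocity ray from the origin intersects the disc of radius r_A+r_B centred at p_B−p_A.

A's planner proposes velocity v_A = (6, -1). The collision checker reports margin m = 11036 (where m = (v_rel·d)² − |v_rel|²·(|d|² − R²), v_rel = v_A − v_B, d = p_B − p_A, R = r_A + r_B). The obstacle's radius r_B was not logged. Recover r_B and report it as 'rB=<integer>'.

m = 11036
d = (15, -4);  v_rel = (8, -6),  |v_rel|² = 100
v_rel×d = (8)·(-4) − (-6)·(15) = 58
since m = R²·100 − 58²:  R² = (3364 + 11036) / 100 = 144
R = √144 = 12  ⇒  r_B = 12 − 6 = 6

rB=6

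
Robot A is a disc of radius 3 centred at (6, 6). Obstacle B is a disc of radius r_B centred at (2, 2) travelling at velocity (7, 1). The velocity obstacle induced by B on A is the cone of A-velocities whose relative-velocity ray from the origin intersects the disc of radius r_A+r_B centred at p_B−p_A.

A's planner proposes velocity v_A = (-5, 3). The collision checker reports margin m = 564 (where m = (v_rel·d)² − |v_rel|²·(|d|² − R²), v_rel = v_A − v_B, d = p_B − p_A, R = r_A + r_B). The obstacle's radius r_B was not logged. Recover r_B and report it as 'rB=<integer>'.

m = 564
d = (-4, -4);  v_rel = (-12, 2),  |v_rel|² = 148
v_rel×d = (-12)·(-4) − (2)·(-4) = 56
since m = R²·148 − 56²:  R² = (3136 + 564) / 148 = 25
R = √25 = 5  ⇒  r_B = 5 − 3 = 2

rB=2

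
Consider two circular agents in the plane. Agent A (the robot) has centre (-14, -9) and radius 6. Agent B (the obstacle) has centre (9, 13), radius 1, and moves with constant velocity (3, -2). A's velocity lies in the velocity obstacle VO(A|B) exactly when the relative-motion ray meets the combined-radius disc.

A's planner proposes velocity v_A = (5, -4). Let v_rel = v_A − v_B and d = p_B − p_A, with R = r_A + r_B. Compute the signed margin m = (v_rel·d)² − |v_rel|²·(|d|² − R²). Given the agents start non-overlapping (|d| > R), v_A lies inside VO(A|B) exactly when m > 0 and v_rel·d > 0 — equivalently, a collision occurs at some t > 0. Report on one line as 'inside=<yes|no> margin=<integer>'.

d = (23, 22),  |d|² = 1013;  R = 6+1 = 7,  c = 1013−7² = 964
v_rel = (2, -2),  |v_rel|² = 8;  v_rel·d = (2)·(23) + (-2)·(22) = 2
8·t² − 4·t + 964 = 0  ⇒  m = 2² − 8·964 = -7708
m = -7708 < 0,  v_rel·d = 2 > 0  ⇒  outside

inside=no margin=-7708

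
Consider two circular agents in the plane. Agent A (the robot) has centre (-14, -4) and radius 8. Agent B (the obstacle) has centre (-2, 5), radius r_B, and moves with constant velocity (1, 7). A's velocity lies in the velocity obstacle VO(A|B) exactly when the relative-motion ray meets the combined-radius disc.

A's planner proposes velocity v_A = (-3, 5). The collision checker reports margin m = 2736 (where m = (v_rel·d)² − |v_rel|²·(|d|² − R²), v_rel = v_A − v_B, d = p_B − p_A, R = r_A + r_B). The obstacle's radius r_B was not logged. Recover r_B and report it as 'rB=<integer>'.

m = 2736
d = (12, 9);  v_rel = (-4, -2),  |v_rel|² = 20
v_rel×d = (-4)·(9) − (-2)·(12) = -12
since m = R²·20 − (-12)²:  R² = (144 + 2736) / 20 = 144
R = √144 = 12  ⇒  r_B = 12 − 8 = 4

rB=4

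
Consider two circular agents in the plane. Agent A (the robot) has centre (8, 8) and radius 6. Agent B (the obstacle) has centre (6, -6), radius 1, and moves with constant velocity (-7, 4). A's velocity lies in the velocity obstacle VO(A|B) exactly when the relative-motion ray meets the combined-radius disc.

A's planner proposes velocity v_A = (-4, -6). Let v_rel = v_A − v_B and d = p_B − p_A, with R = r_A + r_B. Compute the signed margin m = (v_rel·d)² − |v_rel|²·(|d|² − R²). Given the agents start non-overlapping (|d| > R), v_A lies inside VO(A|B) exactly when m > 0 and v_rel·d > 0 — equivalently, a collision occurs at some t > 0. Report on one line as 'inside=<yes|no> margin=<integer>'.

d = (-2, -14),  |d|² = 200;  R = 6+1 = 7,  c = 200−7² = 151
v_rel = (3, -10),  |v_rel|² = 109;  v_rel·d = (3)·(-2) + (-10)·(-14) = 134
109·t² − 268·t + 151 = 0  ⇒  m = 134² − 109·151 = 1497
m = 1497 > 0,  v_rel·d = 134 > 0  ⇒  inside

inside=yes margin=1497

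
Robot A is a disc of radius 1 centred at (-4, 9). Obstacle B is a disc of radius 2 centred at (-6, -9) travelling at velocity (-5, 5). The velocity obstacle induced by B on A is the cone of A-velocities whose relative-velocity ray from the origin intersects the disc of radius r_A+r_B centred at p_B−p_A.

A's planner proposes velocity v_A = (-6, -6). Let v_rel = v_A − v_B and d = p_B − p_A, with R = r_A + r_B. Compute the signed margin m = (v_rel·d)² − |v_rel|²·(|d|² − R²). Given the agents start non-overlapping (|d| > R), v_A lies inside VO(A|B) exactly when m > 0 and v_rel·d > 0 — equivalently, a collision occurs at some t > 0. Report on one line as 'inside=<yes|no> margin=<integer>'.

d = (-2, -18),  |d|² = 328;  R = 1+2 = 3,  c = 328−3² = 319
v_rel = (-1, -11),  |v_rel|² = 122;  v_rel·d = (-1)·(-2) + (-11)·(-18) = 200
122·t² − 400·t + 319 = 0  ⇒  m = 200² − 122·319 = 1082
m = 1082 > 0,  v_rel·d = 200 > 0  ⇒  inside

inside=yes margin=1082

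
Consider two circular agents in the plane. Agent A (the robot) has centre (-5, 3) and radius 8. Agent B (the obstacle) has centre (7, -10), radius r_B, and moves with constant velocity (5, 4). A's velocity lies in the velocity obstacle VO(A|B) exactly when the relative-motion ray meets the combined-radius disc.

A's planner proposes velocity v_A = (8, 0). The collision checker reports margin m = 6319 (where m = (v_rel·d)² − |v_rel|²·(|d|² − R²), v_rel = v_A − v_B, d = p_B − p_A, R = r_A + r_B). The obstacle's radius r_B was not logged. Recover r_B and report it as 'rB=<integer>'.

m = 6319
d = (12, -13);  v_rel = (3, -4),  |v_rel|² = 25
v_rel×d = (3)·(-13) − (-4)·(12) = 9
since m = R²·25 − 9²:  R² = (81 + 6319) / 25 = 256
R = √256 = 16  ⇒  r_B = 16 − 8 = 8

rB=8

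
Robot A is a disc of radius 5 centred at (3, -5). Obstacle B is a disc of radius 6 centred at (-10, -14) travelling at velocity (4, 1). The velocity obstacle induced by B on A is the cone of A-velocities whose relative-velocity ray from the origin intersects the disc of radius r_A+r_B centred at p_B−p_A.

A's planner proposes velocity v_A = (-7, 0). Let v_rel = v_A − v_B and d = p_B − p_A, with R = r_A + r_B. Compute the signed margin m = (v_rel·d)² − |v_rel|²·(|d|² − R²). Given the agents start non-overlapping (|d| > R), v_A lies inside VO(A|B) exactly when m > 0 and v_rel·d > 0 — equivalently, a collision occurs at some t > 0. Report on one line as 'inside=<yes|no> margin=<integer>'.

d = (-13, -9),  |d|² = 250;  R = 5+6 = 11,  c = 250−11² = 129
v_rel = (-11, -1),  |v_rel|² = 122;  v_rel·d = (-11)·(-13) + (-1)·(-9) = 152
122·t² − 304·t + 129 = 0  ⇒  m = 152² − 122·129 = 7366
m = 7366 > 0,  v_rel·d = 152 > 0  ⇒  inside

inside=yes margin=7366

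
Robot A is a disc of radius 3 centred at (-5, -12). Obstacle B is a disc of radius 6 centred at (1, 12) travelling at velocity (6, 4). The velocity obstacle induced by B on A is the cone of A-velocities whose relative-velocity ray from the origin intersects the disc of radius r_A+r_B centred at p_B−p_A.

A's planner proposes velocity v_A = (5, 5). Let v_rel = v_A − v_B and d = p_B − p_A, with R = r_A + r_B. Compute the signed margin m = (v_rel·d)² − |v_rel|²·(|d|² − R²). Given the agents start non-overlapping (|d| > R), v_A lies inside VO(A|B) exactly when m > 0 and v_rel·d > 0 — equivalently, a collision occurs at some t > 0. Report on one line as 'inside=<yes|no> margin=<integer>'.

d = (6, 24),  |d|² = 612;  R = 3+6 = 9,  c = 612−9² = 531
v_rel = (-1, 1),  |v_rel|² = 2;  v_rel·d = (-1)·(6) + (1)·(24) = 18
2·t² − 36·t + 531 = 0  ⇒  m = 18² − 2·531 = -738
m = -738 < 0,  v_rel·d = 18 > 0  ⇒  outside

inside=no margin=-738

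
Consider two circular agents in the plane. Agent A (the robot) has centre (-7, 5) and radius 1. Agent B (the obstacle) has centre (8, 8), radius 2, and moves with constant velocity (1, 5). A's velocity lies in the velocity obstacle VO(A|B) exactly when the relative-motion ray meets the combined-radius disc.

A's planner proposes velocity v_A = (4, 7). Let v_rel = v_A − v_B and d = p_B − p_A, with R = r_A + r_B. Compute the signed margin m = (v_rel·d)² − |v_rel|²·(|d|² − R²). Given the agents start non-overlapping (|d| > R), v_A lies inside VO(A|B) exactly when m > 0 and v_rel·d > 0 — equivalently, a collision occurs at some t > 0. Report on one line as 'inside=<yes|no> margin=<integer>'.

d = (15, 3),  |d|² = 234;  R = 1+2 = 3,  c = 234−3² = 225
v_rel = (3, 2),  |v_rel|² = 13;  v_rel·d = (3)·(15) + (2)·(3) = 51
13·t² − 102·t + 225 = 0  ⇒  m = 51² − 13·225 = -324
m = -324 < 0,  v_rel·d = 51 > 0  ⇒  outside

inside=no margin=-324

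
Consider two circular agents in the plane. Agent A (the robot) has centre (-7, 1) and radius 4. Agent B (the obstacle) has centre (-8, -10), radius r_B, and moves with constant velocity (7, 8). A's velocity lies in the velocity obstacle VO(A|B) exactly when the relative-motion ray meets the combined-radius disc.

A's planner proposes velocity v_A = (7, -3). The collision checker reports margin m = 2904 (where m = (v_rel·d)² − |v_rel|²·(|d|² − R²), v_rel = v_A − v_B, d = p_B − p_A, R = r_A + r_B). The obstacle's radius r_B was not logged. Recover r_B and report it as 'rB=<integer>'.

m = 2904
d = (-1, -11);  v_rel = (0, -11),  |v_rel|² = 121
v_rel×d = (0)·(-11) − (-11)·(-1) = -11
since m = R²·121 − (-11)²:  R² = (121 + 2904) / 121 = 25
R = √25 = 5  ⇒  r_B = 5 − 4 = 1

rB=1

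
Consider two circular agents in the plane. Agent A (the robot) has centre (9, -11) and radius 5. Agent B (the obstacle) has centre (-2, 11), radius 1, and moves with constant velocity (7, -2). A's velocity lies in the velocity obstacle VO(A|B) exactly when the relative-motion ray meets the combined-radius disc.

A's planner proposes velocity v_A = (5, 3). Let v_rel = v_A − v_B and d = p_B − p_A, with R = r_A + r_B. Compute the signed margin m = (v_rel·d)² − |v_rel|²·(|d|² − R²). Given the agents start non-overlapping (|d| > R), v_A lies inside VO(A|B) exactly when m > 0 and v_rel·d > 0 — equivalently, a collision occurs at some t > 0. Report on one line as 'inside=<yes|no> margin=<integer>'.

d = (-11, 22),  |d|² = 605;  R = 5+1 = 6,  c = 605−6² = 569
v_rel = (-2, 5),  |v_rel|² = 29;  v_rel·d = (-2)·(-11) + (5)·(22) = 132
29·t² − 264·t + 569 = 0  ⇒  m = 132² − 29·569 = 923
m = 923 > 0,  v_rel·d = 132 > 0  ⇒  inside

inside=yes margin=923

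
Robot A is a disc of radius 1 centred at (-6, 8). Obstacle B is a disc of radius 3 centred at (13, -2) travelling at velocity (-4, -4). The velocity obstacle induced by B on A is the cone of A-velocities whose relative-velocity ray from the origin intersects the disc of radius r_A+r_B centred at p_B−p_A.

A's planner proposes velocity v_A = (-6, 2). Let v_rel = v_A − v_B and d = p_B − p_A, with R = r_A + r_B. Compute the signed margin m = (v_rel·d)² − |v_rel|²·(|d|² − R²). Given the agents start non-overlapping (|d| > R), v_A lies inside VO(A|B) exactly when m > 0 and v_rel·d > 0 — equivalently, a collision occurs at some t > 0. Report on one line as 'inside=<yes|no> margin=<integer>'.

d = (19, -10),  |d|² = 461;  R = 1+3 = 4,  c = 461−4² = 445
v_rel = (-2, 6),  |v_rel|² = 40;  v_rel·d = (-2)·(19) + (6)·(-10) = -98
40·t² + 196·t + 445 = 0  ⇒  m = (-98)² − 40·445 = -8196
m = -8196 < 0,  v_rel·d = -98 < 0  ⇒  outside

inside=no margin=-8196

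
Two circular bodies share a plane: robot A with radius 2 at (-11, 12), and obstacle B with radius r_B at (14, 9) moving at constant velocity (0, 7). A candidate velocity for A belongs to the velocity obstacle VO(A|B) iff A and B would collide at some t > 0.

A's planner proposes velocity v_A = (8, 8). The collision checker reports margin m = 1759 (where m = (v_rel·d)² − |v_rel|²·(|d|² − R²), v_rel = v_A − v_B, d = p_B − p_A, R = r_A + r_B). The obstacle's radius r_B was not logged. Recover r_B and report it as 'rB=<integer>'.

m = 1759
d = (25, -3);  v_rel = (8, 1),  |v_rel|² = 65
v_rel×d = (8)·(-3) − (1)·(25) = -49
since m = R²·65 − (-49)²:  R² = (2401 + 1759) / 65 = 64
R = √64 = 8  ⇒  r_B = 8 − 2 = 6

rB=6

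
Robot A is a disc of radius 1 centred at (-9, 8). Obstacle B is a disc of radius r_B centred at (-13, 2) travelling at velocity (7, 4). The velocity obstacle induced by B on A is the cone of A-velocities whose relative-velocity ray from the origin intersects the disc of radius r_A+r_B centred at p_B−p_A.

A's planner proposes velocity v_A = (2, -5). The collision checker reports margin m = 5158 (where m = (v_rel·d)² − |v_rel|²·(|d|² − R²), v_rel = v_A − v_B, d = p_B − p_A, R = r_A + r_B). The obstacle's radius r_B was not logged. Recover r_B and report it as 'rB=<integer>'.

m = 5158
d = (-4, -6);  v_rel = (-5, -9),  |v_rel|² = 106
v_rel×d = (-5)·(-6) − (-9)·(-4) = -6
since m = R²·106 − (-6)²:  R² = (36 + 5158) / 106 = 49
R = √49 = 7  ⇒  r_B = 7 − 1 = 6

rB=6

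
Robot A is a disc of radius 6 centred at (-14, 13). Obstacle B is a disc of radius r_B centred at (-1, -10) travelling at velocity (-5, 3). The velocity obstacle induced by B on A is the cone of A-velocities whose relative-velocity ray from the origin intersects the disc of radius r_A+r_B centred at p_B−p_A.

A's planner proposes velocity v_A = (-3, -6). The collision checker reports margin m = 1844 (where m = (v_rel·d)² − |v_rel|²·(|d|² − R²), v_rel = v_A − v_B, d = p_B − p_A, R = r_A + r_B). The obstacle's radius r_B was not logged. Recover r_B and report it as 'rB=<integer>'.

m = 1844
d = (13, -23);  v_rel = (2, -9),  |v_rel|² = 85
v_rel×d = (2)·(-23) − (-9)·(13) = 71
since m = R²·85 − 71²:  R² = (5041 + 1844) / 85 = 81
R = √81 = 9  ⇒  r_B = 9 − 6 = 3

rB=3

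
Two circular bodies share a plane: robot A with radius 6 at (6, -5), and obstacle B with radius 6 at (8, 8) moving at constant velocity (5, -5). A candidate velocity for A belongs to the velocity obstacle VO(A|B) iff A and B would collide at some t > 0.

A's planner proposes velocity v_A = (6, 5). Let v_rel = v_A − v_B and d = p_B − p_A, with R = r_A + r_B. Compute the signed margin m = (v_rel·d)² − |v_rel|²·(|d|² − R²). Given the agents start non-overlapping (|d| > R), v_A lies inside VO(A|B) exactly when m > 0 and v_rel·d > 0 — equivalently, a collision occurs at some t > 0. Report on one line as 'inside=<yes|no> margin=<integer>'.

d = (2, 13),  |d|² = 173;  R = 6+6 = 12,  c = 173−12² = 29
v_rel = (1, 10),  |v_rel|² = 101;  v_rel·d = (1)·(2) + (10)·(13) = 132
101·t² − 264·t + 29 = 0  ⇒  m = 132² − 101·29 = 14495
m = 14495 > 0,  v_rel·d = 132 > 0  ⇒  inside

inside=yes margin=14495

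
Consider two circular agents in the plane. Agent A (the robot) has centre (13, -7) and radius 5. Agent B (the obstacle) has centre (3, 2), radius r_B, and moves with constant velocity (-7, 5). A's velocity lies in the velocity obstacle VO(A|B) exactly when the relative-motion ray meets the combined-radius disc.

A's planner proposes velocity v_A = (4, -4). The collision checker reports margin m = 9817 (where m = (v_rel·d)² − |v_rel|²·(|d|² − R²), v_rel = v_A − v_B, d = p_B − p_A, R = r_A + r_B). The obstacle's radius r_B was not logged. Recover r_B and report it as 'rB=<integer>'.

m = 9817
d = (-10, 9);  v_rel = (11, -9),  |v_rel|² = 202
v_rel×d = (11)·(9) − (-9)·(-10) = 9
since m = R²·202 − 9²:  R² = (81 + 9817) / 202 = 49
R = √49 = 7  ⇒  r_B = 7 − 5 = 2

rB=2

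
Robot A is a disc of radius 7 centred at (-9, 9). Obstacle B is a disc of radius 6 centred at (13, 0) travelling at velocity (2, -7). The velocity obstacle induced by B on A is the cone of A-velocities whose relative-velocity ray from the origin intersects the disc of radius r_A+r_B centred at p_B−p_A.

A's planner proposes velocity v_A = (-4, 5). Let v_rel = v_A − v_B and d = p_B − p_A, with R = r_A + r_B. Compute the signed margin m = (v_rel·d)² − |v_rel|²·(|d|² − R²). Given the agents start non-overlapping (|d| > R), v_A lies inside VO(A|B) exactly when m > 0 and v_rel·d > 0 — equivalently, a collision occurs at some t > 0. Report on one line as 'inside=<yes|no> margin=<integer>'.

d = (22, -9),  |d|² = 565;  R = 7+6 = 13,  c = 565−13² = 396
v_rel = (-6, 12),  |v_rel|² = 180;  v_rel·d = (-6)·(22) + (12)·(-9) = -240
180·t² + 480·t + 396 = 0  ⇒  m = (-240)² − 180·396 = -13680
m = -13680 < 0,  v_rel·d = -240 < 0  ⇒  outside

inside=no margin=-13680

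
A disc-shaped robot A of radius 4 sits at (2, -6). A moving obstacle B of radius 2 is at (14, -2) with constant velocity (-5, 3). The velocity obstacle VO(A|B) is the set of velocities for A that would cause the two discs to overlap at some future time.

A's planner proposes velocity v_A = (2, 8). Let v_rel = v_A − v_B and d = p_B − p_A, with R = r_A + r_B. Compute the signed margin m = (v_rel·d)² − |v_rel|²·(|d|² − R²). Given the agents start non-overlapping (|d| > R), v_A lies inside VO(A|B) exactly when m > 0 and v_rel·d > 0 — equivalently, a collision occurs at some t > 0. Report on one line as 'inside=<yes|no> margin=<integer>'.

d = (12, 4),  |d|² = 160;  R = 4+2 = 6,  c = 160−6² = 124
v_rel = (7, 5),  |v_rel|² = 74;  v_rel·d = (7)·(12) + (5)·(4) = 104
74·t² − 208·t + 124 = 0  ⇒  m = 104² − 74·124 = 1640
m = 1640 > 0,  v_rel·d = 104 > 0  ⇒  inside

inside=yes margin=1640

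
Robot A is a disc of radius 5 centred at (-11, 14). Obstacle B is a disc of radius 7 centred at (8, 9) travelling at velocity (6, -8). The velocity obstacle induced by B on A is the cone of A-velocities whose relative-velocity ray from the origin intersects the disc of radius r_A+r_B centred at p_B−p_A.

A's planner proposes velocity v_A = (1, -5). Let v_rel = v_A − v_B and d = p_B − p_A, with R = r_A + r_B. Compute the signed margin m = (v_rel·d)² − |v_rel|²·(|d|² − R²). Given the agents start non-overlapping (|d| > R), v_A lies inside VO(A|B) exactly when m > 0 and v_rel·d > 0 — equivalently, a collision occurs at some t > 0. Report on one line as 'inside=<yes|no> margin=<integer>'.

d = (19, -5),  |d|² = 386;  R = 5+7 = 12,  c = 386−12² = 242
v_rel = (-5, 3),  |v_rel|² = 34;  v_rel·d = (-5)·(19) + (3)·(-5) = -110
34·t² + 220·t + 242 = 0  ⇒  m = (-110)² − 34·242 = 3872
m = 3872 > 0,  v_rel·d = -110 < 0  ⇒  outside

inside=no margin=3872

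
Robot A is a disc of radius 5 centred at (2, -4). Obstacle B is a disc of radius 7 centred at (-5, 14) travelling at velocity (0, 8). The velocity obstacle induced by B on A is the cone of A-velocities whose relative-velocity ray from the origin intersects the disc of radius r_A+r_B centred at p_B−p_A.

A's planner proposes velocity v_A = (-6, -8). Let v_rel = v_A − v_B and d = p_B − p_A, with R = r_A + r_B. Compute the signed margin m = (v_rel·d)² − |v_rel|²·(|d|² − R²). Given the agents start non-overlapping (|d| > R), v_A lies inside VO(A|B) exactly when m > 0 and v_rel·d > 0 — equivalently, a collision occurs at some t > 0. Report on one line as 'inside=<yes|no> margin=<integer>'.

d = (-7, 18),  |d|² = 373;  R = 5+7 = 12,  c = 373−12² = 229
v_rel = (-6, -16),  |v_rel|² = 292;  v_rel·d = (-6)·(-7) + (-16)·(18) = -246
292·t² + 492·t + 229 = 0  ⇒  m = (-246)² − 292·229 = -6352
m = -6352 < 0,  v_rel·d = -246 < 0  ⇒  outside

inside=no margin=-6352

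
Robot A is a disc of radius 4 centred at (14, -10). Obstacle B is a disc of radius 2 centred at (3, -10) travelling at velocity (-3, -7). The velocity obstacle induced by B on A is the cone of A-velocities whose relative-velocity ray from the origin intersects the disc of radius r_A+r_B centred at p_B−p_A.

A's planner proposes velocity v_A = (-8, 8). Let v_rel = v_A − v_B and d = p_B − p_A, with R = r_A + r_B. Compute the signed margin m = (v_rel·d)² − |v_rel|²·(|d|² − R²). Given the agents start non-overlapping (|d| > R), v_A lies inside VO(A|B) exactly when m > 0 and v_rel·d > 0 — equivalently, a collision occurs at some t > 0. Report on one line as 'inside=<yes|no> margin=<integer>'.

d = (-11, 0),  |d|² = 121;  R = 4+2 = 6,  c = 121−6² = 85
v_rel = (-5, 15),  |v_rel|² = 250;  v_rel·d = (-5)·(-11) + (15)·(0) = 55
250·t² − 110·t + 85 = 0  ⇒  m = 55² − 250·85 = -18225
m = -18225 < 0,  v_rel·d = 55 > 0  ⇒  outside

inside=no margin=-18225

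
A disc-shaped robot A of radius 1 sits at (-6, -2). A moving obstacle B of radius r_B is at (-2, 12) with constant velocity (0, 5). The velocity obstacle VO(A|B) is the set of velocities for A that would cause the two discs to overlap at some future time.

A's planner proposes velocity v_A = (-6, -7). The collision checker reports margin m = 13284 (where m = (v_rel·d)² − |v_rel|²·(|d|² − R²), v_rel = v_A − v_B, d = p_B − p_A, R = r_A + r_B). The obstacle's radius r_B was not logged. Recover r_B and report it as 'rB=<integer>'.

m = 13284
d = (4, 14);  v_rel = (-6, -12),  |v_rel|² = 180
v_rel×d = (-6)·(14) − (-12)·(4) = -36
since m = R²·180 − (-36)²:  R² = (1296 + 13284) / 180 = 81
R = √81 = 9  ⇒  r_B = 9 − 1 = 8

rB=8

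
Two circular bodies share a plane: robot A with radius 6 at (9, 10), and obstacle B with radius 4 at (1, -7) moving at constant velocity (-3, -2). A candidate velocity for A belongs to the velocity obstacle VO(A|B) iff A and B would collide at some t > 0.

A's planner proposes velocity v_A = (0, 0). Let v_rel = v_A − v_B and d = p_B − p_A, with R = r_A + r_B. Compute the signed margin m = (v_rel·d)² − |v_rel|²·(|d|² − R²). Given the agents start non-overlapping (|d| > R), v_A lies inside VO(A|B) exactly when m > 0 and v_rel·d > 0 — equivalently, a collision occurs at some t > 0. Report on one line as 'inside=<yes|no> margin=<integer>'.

d = (-8, -17),  |d|² = 353;  R = 6+4 = 10,  c = 353−10² = 253
v_rel = (3, 2),  |v_rel|² = 13;  v_rel·d = (3)·(-8) + (2)·(-17) = -58
13·t² + 116·t + 253 = 0  ⇒  m = (-58)² − 13·253 = 75
m = 75 > 0,  v_rel·d = -58 < 0  ⇒  outside

inside=no margin=75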